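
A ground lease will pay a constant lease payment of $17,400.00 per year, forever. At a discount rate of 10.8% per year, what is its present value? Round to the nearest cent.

$161111.11

Level perpetuity: PV = C / r = $17,400.00 / 0.108 = $161,111.11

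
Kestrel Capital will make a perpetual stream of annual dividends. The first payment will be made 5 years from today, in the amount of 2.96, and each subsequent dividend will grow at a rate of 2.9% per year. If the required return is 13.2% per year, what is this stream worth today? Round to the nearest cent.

Value at end of year 4: C₁ / (r − g) = 2.96 / (0.132 − 0.029) = 28.7379
Discount to today: PV = 28.7379 / (1 + 0.132)^4 = 28.7379 / 1.642047 = 17.50

17.50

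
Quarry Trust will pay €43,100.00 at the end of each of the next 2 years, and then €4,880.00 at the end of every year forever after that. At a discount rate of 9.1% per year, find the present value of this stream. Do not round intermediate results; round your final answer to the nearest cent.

€120768.52

PV of 2-year annuity: €43,100.00 × [1 − (1+0.091)^−2] / 0.091 = 75714.97823
Perpetuity value at year 2: €4,880.00 / 0.091 = 53626.37363
PV of perpetuity: 53626.37363 / (1+0.091)^2 = 45053.54082
Total PV = 75714.97823 + 45053.54082 = 120768.51905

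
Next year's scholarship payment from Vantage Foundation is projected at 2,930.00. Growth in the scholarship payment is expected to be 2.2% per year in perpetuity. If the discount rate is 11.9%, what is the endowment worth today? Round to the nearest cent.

Growing perpetuity: P = D₁ / (r − g) = 2,930.0000 / (0.119 − 0.022) = 30,206.19

30206.19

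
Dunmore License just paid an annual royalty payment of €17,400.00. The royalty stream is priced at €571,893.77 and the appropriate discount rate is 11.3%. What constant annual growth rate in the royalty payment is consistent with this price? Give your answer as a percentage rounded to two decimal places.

P = D₀(1+g)/(r−g) ⇒ P(r−g) = D₀(1+g) ⇒ g(P+D₀) = P·r − D₀
g = (P·r − D₀)/(P + D₀) = (€571,893.77×0.113 − €17,400.00) / (€571,893.77 + €17,400.00) = 0.080137

8.01%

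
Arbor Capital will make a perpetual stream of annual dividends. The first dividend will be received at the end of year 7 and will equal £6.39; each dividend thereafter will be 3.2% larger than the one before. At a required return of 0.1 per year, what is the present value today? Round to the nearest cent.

Value at end of year 6: C₁ / (r − g) = £6.39 / (0.1 − 0.032) = £93.9706
Discount to today: PV = £93.9706 / (1 + 0.1)^6 = £93.9706 / 1.771561 = £53.04

£53.04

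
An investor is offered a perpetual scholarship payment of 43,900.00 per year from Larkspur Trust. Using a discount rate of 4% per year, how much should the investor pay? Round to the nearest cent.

1097500.00

Level perpetuity: PV = C / r = 43,900.00 / 0.04 = 1,097,500.00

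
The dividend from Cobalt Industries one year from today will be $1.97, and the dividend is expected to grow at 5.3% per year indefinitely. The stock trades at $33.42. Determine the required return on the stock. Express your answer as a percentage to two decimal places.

P = D₁/(r − g) ⇒ r = D₁/P + g = $1.9700/$33.42 + 0.053 = 0.058947 + 0.053 = 0.111947

11.19%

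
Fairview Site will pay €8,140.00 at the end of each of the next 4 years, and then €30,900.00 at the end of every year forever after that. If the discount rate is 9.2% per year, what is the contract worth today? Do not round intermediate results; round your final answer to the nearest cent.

€262456.08

PV of 4-year annuity: €8,140.00 × [1 − (1+0.092)^−4] / 0.092 = 26255.96608
Perpetuity value at year 4: €30,900.00 / 0.092 = 335869.56522
PV of perpetuity: 335869.56522 / (1+0.092)^4 = 236200.11167
Total PV = 26255.96608 + 236200.11167 = 262456.07775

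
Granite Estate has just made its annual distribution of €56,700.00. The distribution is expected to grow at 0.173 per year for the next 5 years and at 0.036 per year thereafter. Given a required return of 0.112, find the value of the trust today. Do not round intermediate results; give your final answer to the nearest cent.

€1343185.54

D_1 = 66509.10000
D_2 = 78015.17430
D_3 = 91511.79945
D_4 = 107343.34076
D_5 = 125913.73871
Terminal value at year 5: TV = D_5×(1+g_2)/(r−g_2) = 130446.63330/0.076 = 1716403.06979
P_0 = D_1/(1+r)^1 + D_2/(1+r)^2 + D_3/(1+r)^3 + D_4/(1+r)^4 + D_5/(1+r)^5 + TV/(1+r)^5
    = 59810.34173 + 63091.30472 + 66552.24859 + 70203.04640 + 74054.11279 + 1009474.48494 = 1343185.53917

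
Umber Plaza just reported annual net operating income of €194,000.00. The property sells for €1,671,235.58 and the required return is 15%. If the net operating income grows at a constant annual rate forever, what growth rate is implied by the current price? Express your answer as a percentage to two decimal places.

3.04%

P = D₀(1+g)/(r−g) ⇒ P(r−g) = D₀(1+g) ⇒ g(P+D₀) = P·r − D₀
g = (P·r − D₀)/(P + D₀) = (€1,671,235.58×0.15 − €194,000.00) / (€1,671,235.58 + €194,000.00) = 0.030390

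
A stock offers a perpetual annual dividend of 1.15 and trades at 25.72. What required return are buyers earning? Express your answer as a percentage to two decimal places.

P = C/r ⇒ r = C/P = 1.15/25.72 = 0.044712

4.47%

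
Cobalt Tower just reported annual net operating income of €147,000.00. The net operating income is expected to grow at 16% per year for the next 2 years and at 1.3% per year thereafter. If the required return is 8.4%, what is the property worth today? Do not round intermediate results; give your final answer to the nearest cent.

€2727380.59

D_1 = 170520.00000
D_2 = 197803.20000
Terminal value at year 2: TV = D_2×(1+g_2)/(r−g_2) = 200374.64160/0.071 = 2822178.05070
P_0 = D_1/(1+r)^1 + D_2/(1+r)^2 + TV/(1+r)^2
    = 157306.27306 + 168335.12616 + 2401739.19431 = 2727380.59352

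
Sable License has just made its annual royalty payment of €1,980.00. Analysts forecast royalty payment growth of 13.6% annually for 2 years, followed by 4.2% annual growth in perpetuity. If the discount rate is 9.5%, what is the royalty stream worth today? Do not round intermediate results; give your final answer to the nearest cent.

€46082.43

D_1 = 2249.28000
D_2 = 2555.18208
Terminal value at year 2: TV = D_2×(1+g_2)/(r−g_2) = 2662.49973/0.053 = 50235.84391
P_0 = D_1/(1+r)^1 + D_2/(1+r)^2 + TV/(1+r)^2
    = 2054.13699 + 2131.04988 + 41897.24477 = 46082.43164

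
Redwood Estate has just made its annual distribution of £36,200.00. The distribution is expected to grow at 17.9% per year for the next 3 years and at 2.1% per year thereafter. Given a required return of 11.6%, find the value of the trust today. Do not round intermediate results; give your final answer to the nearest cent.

£580061.78

D_1 = 42679.80000
D_2 = 50319.48420
D_3 = 59326.67187
Terminal value at year 3: TV = D_3×(1+g_2)/(r−g_2) = 60572.53198/0.095 = 637605.59980
P_0 = D_1/(1+r)^1 + D_2/(1+r)^2 + D_3/(1+r)^3 + TV/(1+r)^3
    = 38243.54839 + 40402.45838 + 42683.24232 + 458732.53059 = 580061.77967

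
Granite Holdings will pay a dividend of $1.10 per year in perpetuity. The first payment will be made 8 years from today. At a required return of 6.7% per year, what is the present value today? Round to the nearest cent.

$10.43

Value at end of year 7: C / r = $1.10 / 0.067 = $16.4179
Discount to today: PV = $16.4179 / (1 + 0.067)^7 = $16.4179 / 1.574530 = $10.43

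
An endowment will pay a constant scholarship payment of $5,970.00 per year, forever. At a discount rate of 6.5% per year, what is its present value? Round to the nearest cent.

Level perpetuity: PV = C / r = $5,970.00 / 0.065 = $91,846.15

$91846.15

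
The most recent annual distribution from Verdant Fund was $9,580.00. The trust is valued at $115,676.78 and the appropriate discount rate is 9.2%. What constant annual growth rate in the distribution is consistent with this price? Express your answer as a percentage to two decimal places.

0.85%

P = D₀(1+g)/(r−g) ⇒ P(r−g) = D₀(1+g) ⇒ g(P+D₀) = P·r − D₀
g = (P·r − D₀)/(P + D₀) = ($115,676.78×0.092 − $9,580.00) / ($115,676.78 + $9,580.00) = 0.008481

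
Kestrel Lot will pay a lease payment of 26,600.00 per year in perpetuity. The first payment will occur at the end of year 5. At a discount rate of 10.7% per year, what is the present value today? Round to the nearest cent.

Value at end of year 4: C / r = 26,600.00 / 0.107 = 248,598.1308
Discount to today: PV = 248,598.1308 / (1 + 0.107)^4 = 248,598.1308 / 1.501725 = 165,541.69

165541.69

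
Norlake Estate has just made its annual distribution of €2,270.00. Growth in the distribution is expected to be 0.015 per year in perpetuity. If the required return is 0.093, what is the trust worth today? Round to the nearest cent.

D₁ = D₀ × (1 + g) = €2,270.00 × 1.015 = €2,304.0500
Growing perpetuity: P = D₁ / (r − g) = €2,304.0500 / (0.093 − 0.015) = €29,539.10

€29539.10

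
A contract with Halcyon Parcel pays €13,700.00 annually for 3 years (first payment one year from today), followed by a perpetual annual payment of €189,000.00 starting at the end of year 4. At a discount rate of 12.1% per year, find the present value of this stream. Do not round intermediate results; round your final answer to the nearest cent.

PV of 3-year annuity: €13,700.00 × [1 − (1+0.121)^−3] / 0.121 = 32848.62665
Perpetuity value at year 3: €189,000.00 / 0.121 = 1561983.47107
PV of perpetuity: 1561983.47107 / (1+0.121)^3 = 1108816.28588
Total PV = 32848.62665 + 1108816.28588 = 1141664.91254

€1141664.91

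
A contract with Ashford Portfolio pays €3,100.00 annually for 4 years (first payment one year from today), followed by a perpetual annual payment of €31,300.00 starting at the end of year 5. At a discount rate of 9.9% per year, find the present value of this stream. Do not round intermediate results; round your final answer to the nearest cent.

€226577.56

PV of 4-year annuity: €3,100.00 × [1 − (1+0.099)^−4] / 0.099 = 9847.89226
Perpetuity value at year 4: €31,300.00 / 0.099 = 316161.61616
PV of perpetuity: 316161.61616 / (1+0.099)^4 = 216729.67176
Total PV = 9847.89226 + 216729.67176 = 226577.56402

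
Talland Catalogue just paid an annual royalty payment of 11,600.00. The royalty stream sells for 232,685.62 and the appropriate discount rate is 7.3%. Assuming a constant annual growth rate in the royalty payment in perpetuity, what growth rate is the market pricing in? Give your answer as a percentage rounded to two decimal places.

2.20%

P = D₀(1+g)/(r−g) ⇒ P(r−g) = D₀(1+g) ⇒ g(P+D₀) = P·r − D₀
g = (P·r − D₀)/(P + D₀) = (232,685.62×0.073 − 11,600.00) / (232,685.62 + 11,600.00) = 0.022048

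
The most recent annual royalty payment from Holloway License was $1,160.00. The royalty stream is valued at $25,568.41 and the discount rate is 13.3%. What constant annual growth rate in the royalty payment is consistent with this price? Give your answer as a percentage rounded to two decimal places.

8.38%

P = D₀(1+g)/(r−g) ⇒ P(r−g) = D₀(1+g) ⇒ g(P+D₀) = P·r − D₀
g = (P·r − D₀)/(P + D₀) = ($25,568.41×0.133 − $1,160.00) / ($25,568.41 + $1,160.00) = 0.083828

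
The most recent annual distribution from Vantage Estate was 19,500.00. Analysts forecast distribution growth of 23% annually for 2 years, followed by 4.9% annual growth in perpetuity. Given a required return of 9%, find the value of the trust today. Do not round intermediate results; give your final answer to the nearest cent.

D_1 = 23985.00000
D_2 = 29501.55000
Terminal value at year 2: TV = D_2×(1+g_2)/(r−g_2) = 30947.12595/0.041 = 754807.95000
P_0 = D_1/(1+r)^1 + D_2/(1+r)^2 + TV/(1+r)^2
    = 22004.58716 + 24830.86441 + 635306.75027 = 682142.20183

682142.20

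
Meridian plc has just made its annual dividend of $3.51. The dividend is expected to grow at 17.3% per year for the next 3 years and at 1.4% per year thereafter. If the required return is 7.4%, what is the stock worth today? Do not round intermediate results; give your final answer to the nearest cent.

D_1 = 4.11723
D_2 = 4.82951
D_3 = 5.66502
Terminal value at year 3: TV = D_3×(1+g_2)/(r−g_2) = 5.74433/0.06 = 95.73877
P_0 = D_1/(1+r)^1 + D_2/(1+r)^2 + D_3/(1+r)^3 + TV/(1+r)^3
    = 3.83355 + 4.18692 + 4.57286 + 77.28141 = 89.87474

$89.87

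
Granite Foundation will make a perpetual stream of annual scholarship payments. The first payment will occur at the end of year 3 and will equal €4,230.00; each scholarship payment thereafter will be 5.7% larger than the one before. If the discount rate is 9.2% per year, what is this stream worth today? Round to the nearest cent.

€101350.77

Value at end of year 2: C₁ / (r − g) = €4,230.00 / (0.092 − 0.057) = €120,857.1429
Discount to today: PV = €120,857.1429 / (1 + 0.092)^2 = €120,857.1429 / 1.192464 = €101,350.77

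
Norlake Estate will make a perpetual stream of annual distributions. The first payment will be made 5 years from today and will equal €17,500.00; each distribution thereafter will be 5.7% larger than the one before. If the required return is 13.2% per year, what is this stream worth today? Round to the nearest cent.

€142099.02

Value at end of year 4: C₁ / (r − g) = €17,500.00 / (0.132 − 0.057) = €233,333.3333
Discount to today: PV = €233,333.3333 / (1 + 0.132)^4 = €233,333.3333 / 1.642047 = €142,099.02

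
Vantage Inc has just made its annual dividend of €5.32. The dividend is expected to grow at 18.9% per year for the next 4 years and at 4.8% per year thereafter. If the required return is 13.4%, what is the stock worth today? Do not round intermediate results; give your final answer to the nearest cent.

D_1 = 6.32548
D_2 = 7.52100
D_3 = 8.94246
D_4 = 10.63259
Terminal value at year 4: TV = D_4×(1+g_2)/(r−g_2) = 11.14295/0.086 = 129.56923
P_0 = D_1/(1+r)^1 + D_2/(1+r)^2 + D_3/(1+r)^3 + D_4/(1+r)^4 + TV/(1+r)^4
    = 5.57802 + 5.84856 + 6.13222 + 6.42964 + 78.35192 = 102.34038

€102.34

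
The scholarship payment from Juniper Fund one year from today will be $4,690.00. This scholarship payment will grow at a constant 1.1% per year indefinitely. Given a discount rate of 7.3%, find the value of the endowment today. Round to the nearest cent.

$75645.16

Growing perpetuity: P = D₁ / (r − g) = $4,690.0000 / (0.073 − 0.011) = $75,645.16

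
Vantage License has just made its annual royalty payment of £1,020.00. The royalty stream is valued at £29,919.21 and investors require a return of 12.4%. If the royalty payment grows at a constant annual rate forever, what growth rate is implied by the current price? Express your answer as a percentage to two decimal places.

P = D₀(1+g)/(r−g) ⇒ P(r−g) = D₀(1+g) ⇒ g(P+D₀) = P·r − D₀
g = (P·r − D₀)/(P + D₀) = (£29,919.21×0.124 − £1,020.00) / (£29,919.21 + £1,020.00) = 0.086944

8.69%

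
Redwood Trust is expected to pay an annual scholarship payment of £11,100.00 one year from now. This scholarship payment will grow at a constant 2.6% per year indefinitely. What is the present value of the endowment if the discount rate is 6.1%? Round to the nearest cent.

Growing perpetuity: P = D₁ / (r − g) = £11,100.0000 / (0.061 − 0.026) = £317,142.86

£317142.86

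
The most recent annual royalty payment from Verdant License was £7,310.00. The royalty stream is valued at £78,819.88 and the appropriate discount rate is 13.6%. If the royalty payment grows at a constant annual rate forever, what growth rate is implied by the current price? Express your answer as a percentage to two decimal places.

P = D₀(1+g)/(r−g) ⇒ P(r−g) = D₀(1+g) ⇒ g(P+D₀) = P·r − D₀
g = (P·r − D₀)/(P + D₀) = (£78,819.88×0.136 − £7,310.00) / (£78,819.88 + £7,310.00) = 0.039586

3.96%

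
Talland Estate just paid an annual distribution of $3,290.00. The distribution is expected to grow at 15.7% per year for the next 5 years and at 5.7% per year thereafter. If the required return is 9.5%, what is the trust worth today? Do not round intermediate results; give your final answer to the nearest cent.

D_1 = 3806.53000
D_2 = 4404.15521
D_3 = 5095.60758
D_4 = 5895.61797
D_5 = 6821.22999
Terminal value at year 5: TV = D_5×(1+g_2)/(r−g_2) = 7210.04010/0.038 = 189737.89732
P_0 = D_1/(1+r)^1 + D_2/(1+r)^2 + D_3/(1+r)^3 + D_4/(1+r)^4 + D_5/(1+r)^5 + TV/(1+r)^5
    = 3476.28311 + 3673.11375 + 3881.08914 + 4100.84030 + 4333.03400 + 120526.76153 = 139991.12182

$139991.12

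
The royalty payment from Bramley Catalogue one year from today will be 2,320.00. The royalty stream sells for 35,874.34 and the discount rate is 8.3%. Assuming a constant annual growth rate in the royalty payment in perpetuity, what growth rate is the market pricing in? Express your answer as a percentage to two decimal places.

P = D₁/(r−g) ⇒ g = r − D₁/P = 0.083 − 2,320.00/35,874.34 = 0.018330

1.83%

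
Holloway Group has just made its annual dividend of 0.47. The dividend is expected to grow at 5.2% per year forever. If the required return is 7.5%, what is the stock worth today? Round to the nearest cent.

21.50

D₁ = D₀ × (1 + g) = 0.47 × 1.052 = 0.4944
Growing perpetuity: P = D₁ / (r − g) = 0.4944 / (0.075 − 0.052) = 21.50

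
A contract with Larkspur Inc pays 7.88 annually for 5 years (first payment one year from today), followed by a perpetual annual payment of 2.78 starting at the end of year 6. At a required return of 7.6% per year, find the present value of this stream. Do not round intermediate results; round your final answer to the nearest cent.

57.16

PV of 5-year annuity: 7.88 × [1 − (1+0.076)^−5] / 0.076 = 31.79706
Perpetuity value at year 5: 2.78 / 0.076 = 36.57895
PV of perpetuity: 36.57895 / (1+0.076)^5 = 25.36120
Total PV = 31.79706 + 25.36120 = 57.15826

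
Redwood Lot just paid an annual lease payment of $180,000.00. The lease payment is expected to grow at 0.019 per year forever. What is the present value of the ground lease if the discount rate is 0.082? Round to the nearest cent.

D₁ = D₀ × (1 + g) = $180,000.00 × 1.019 = $183,420.0000
Growing perpetuity: P = D₁ / (r − g) = $183,420.0000 / (0.082 − 0.019) = $2,911,428.57

$2911428.57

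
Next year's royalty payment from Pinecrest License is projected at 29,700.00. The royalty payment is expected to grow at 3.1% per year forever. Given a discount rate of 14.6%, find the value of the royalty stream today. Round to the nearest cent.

258260.87

Growing perpetuity: P = D₁ / (r − g) = 29,700.0000 / (0.146 − 0.031) = 258,260.87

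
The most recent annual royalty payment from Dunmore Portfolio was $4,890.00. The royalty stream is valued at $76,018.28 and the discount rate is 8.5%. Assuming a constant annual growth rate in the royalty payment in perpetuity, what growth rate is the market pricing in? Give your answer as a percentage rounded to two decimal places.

1.94%

P = D₀(1+g)/(r−g) ⇒ P(r−g) = D₀(1+g) ⇒ g(P+D₀) = P·r − D₀
g = (P·r − D₀)/(P + D₀) = ($76,018.28×0.085 − $4,890.00) / ($76,018.28 + $4,890.00) = 0.019424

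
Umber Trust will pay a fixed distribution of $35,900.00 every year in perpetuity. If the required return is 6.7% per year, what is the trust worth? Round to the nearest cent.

$535820.90

Level perpetuity: PV = C / r = $35,900.00 / 0.067 = $535,820.90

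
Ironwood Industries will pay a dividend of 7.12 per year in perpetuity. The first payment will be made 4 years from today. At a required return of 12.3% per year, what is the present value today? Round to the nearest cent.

Value at end of year 3: C / r = 7.12 / 0.123 = 57.8862
Discount to today: PV = 57.8862 / (1 + 0.123)^3 = 57.8862 / 1.416248 = 40.87

40.87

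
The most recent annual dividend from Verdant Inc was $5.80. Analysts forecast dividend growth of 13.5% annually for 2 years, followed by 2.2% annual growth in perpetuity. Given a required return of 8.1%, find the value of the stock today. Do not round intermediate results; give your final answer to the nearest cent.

D_1 = 6.58300
D_2 = 7.47171
Terminal value at year 2: TV = D_2×(1+g_2)/(r−g_2) = 7.63608/0.059 = 129.42513
P_0 = D_1/(1+r)^1 + D_2/(1+r)^2 + TV/(1+r)^2
    = 6.08973 + 6.39394 + 110.75599 = 123.23966

$123.24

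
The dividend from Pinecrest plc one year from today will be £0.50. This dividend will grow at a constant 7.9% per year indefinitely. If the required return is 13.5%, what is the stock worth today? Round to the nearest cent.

Growing perpetuity: P = D₁ / (r − g) = £0.5000 / (0.135 − 0.079) = £8.93

£8.93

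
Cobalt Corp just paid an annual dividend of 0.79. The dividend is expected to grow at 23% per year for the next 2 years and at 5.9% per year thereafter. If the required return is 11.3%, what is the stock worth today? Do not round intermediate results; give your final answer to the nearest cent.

D_1 = 0.97170
D_2 = 1.19519
Terminal value at year 2: TV = D_2×(1+g_2)/(r−g_2) = 1.26571/0.054 = 23.43902
P_0 = D_1/(1+r)^1 + D_2/(1+r)^2 + TV/(1+r)^2
    = 0.87305 + 0.96482 + 18.92122 = 20.75909

20.76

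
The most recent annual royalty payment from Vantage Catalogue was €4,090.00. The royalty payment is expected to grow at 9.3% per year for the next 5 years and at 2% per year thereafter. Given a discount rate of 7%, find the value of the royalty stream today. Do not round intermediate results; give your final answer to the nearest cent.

€114604.46

D_1 = 4470.37000
D_2 = 4886.11441
D_3 = 5340.52305
D_4 = 5837.19169
D_5 = 6380.05052
Terminal value at year 5: TV = D_5×(1+g_2)/(r−g_2) = 6507.65153/0.05 = 130153.03063
P_0 = D_1/(1+r)^1 + D_2/(1+r)^2 + D_3/(1+r)^3 + D_4/(1+r)^4 + D_5/(1+r)^5 + TV/(1+r)^5
    = 4177.91589 + 4267.72156 + 4359.45763 + 4453.16559 + 4548.88785 + 92797.31206 = 114604.46057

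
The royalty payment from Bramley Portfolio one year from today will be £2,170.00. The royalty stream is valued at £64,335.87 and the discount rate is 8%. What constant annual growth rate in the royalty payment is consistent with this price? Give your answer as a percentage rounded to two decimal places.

P = D₁/(r−g) ⇒ g = r − D₁/P = 0.08 − £2,170.00/£64,335.87 = 0.046271

4.63%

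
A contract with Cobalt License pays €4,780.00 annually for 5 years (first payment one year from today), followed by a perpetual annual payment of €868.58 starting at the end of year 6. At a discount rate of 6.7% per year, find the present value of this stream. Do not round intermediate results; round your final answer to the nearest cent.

PV of 5-year annuity: €4,780.00 × [1 − (1+0.067)^−5] / 0.067 = 19757.38538
Perpetuity value at year 5: €868.58 / 0.067 = 12963.88060
PV of perpetuity: 12963.88060 / (1+0.067)^5 = 9373.74047
Total PV = 19757.38538 + 9373.74047 = 29131.12585

€29131.13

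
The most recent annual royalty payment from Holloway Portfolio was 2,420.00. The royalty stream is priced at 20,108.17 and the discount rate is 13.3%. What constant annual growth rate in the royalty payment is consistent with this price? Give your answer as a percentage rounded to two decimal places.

P = D₀(1+g)/(r−g) ⇒ P(r−g) = D₀(1+g) ⇒ g(P+D₀) = P·r − D₀
g = (P·r − D₀)/(P + D₀) = (20,108.17×0.133 − 2,420.00) / (20,108.17 + 2,420.00) = 0.011292

1.13%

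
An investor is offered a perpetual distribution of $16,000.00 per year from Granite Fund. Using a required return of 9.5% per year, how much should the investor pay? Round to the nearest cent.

Level perpetuity: PV = C / r = $16,000.00 / 0.095 = $168,421.05

$168421.05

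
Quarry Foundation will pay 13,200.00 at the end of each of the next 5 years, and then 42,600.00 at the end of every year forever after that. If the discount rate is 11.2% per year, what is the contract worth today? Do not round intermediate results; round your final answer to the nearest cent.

272242.24

PV of 5-year annuity: 13,200.00 × [1 − (1+0.112)^−5] / 0.112 = 48541.38558
Perpetuity value at year 5: 42,600.00 / 0.112 = 380357.14286
PV of perpetuity: 380357.14286 / (1+0.112)^5 = 223700.85304
Total PV = 48541.38558 + 223700.85304 = 272242.23862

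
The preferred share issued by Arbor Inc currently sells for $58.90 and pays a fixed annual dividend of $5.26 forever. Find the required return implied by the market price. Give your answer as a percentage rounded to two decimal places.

P = C/r ⇒ r = C/P = $5.26/$58.90 = 0.089304

8.93%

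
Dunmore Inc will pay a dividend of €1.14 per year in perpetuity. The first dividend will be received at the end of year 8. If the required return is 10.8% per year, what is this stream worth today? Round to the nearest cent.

Value at end of year 7: C / r = €1.14 / 0.108 = €10.5556
Discount to today: PV = €10.5556 / (1 + 0.108)^7 = €10.5556 / 2.050115 = €5.15

€5.15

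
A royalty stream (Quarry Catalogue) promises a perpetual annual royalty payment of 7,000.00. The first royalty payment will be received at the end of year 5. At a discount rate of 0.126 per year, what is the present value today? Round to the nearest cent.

34560.02

Value at end of year 4: C / r = 7,000.00 / 0.126 = 55,555.5556
Discount to today: PV = 55,555.5556 / (1 + 0.126)^4 = 55,555.5556 / 1.607510 = 34,560.02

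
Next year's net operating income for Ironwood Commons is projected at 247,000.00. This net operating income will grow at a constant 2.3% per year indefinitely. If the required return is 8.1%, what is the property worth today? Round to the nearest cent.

4258620.69

Growing perpetuity: P = D₁ / (r − g) = 247,000.0000 / (0.081 − 0.023) = 4,258,620.69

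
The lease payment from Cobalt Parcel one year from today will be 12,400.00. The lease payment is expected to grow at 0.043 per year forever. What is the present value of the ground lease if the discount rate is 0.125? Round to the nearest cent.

Growing perpetuity: P = D₁ / (r − g) = 12,400.0000 / (0.125 − 0.043) = 151,219.51

151219.51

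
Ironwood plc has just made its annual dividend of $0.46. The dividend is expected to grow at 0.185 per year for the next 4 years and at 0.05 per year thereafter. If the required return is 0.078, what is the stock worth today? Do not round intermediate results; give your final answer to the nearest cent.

D_1 = 0.54510
D_2 = 0.64594
D_3 = 0.76544
D_4 = 0.90705
Terminal value at year 4: TV = D_4×(1+g_2)/(r−g_2) = 0.95240/0.028 = 34.01438
P_0 = D_1/(1+r)^1 + D_2/(1+r)^2 + D_3/(1+r)^3 + D_4/(1+r)^4 + TV/(1+r)^4
    = 0.50566 + 0.55585 + 0.61102 + 0.67167 + 25.18764 = 27.53184

$27.53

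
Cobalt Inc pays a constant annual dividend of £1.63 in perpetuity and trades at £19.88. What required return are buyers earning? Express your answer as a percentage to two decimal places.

8.20%

P = C/r ⇒ r = C/P = £1.63/£19.88 = 0.081992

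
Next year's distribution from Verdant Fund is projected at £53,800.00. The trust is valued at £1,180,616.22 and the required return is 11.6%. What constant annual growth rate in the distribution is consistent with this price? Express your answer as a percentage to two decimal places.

7.04%

P = D₁/(r−g) ⇒ g = r − D₁/P = 0.116 − £53,800.00/£1,180,616.22 = 0.070431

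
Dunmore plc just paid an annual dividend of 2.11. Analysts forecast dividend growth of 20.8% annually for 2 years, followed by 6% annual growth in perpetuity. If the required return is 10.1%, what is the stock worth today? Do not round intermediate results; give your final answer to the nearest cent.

70.52

D_1 = 2.54888
D_2 = 3.07905
Terminal value at year 2: TV = D_2×(1+g_2)/(r−g_2) = 3.26379/0.041 = 79.60463
P_0 = D_1/(1+r)^1 + D_2/(1+r)^2 + TV/(1+r)^2
    = 2.31506 + 2.54005 + 65.66950 = 70.52460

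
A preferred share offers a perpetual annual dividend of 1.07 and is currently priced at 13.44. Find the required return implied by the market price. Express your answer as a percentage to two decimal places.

P = C/r ⇒ r = C/P = 1.07/13.44 = 0.079613

7.96%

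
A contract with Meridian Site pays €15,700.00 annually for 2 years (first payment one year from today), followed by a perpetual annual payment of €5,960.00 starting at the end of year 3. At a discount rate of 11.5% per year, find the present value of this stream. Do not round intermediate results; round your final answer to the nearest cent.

€68395.98

PV of 2-year annuity: €15,700.00 × [1 − (1+0.115)^−2] / 0.115 = 26709.16367
Perpetuity value at year 2: €5,960.00 / 0.115 = 51826.08696
PV of perpetuity: 51826.08696 / (1+0.115)^2 = 41686.81209
Total PV = 26709.16367 + 41686.81209 = 68395.97575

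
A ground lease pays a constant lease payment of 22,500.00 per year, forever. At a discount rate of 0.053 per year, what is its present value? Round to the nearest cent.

424528.30

Level perpetuity: PV = C / r = 22,500.00 / 0.053 = 424,528.30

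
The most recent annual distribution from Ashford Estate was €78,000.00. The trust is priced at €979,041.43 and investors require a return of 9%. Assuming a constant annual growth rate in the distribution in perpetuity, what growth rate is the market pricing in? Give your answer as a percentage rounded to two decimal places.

0.96%

P = D₀(1+g)/(r−g) ⇒ P(r−g) = D₀(1+g) ⇒ g(P+D₀) = P·r − D₀
g = (P·r − D₀)/(P + D₀) = (€979,041.43×0.09 − €78,000.00) / (€979,041.43 + €78,000.00) = 0.009568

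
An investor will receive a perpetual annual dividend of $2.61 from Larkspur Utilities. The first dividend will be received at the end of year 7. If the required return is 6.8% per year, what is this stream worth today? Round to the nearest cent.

$25.86

Value at end of year 6: C / r = $2.61 / 0.068 = $38.3824
Discount to today: PV = $38.3824 / (1 + 0.068)^6 = $38.3824 / 1.483978 = $25.86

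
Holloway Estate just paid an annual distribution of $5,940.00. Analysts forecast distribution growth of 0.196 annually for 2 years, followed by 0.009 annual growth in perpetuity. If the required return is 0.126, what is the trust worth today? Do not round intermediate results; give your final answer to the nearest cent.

$70804.05

D_1 = 7104.24000
D_2 = 8496.67104
Terminal value at year 2: TV = D_2×(1+g_2)/(r−g_2) = 8573.14108/0.117 = 73274.71008
P_0 = D_1/(1+r)^1 + D_2/(1+r)^2 + TV/(1+r)^2
    = 6309.27176 + 6701.50002 + 57793.27795 = 70804.04973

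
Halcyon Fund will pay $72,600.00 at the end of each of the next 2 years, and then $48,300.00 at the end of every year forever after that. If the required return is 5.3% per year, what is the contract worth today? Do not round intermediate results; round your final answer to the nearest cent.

PV of 2-year annuity: $72,600.00 × [1 − (1+0.053)^−2] / 0.053 = 134421.52796
Perpetuity value at year 2: $48,300.00 / 0.053 = 911320.75472
PV of perpetuity: 911320.75472 / (1+0.053)^2 = 821891.55636
Total PV = 134421.52796 + 821891.55636 = 956313.08432

$956313.08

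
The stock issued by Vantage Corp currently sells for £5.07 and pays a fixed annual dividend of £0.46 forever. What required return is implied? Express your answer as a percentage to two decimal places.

P = C/r ⇒ r = C/P = £0.46/£5.07 = 0.090730

9.07%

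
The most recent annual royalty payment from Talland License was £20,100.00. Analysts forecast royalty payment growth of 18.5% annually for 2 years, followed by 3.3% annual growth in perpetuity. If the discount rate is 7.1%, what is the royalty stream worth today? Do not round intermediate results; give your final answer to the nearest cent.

£715760.61

D_1 = 23818.50000
D_2 = 28224.92250
Terminal value at year 2: TV = D_2×(1+g_2)/(r−g_2) = 29156.34494/0.038 = 767272.23533
P_0 = D_1/(1+r)^1 + D_2/(1+r)^2 + TV/(1+r)^2
    = 22239.49580 + 24606.72504 + 668914.39393 = 715760.61477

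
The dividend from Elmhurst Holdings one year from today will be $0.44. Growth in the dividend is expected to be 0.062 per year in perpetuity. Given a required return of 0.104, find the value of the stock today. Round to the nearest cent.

$10.48

Growing perpetuity: P = D₁ / (r − g) = $0.4400 / (0.104 − 0.062) = $10.48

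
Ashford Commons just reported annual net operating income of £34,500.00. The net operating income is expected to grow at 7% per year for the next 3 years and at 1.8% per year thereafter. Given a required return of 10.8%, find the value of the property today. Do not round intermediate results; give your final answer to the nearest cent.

D_1 = 36915.00000
D_2 = 39499.05000
D_3 = 42263.98350
Terminal value at year 3: TV = D_3×(1+g_2)/(r−g_2) = 43024.73520/0.09 = 478052.61337
P_0 = D_1/(1+r)^1 + D_2/(1+r)^2 + D_3/(1+r)^3 + TV/(1+r)^3
    = 33316.78700 + 32174.15351 + 31070.70782 + 351444.22841 = 448005.87674

£448005.88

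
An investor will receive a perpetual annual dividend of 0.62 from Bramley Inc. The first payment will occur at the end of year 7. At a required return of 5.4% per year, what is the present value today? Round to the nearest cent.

8.37

Value at end of year 6: C / r = 0.62 / 0.054 = 11.4815
Discount to today: PV = 11.4815 / (1 + 0.054)^6 = 11.4815 / 1.371020 = 8.37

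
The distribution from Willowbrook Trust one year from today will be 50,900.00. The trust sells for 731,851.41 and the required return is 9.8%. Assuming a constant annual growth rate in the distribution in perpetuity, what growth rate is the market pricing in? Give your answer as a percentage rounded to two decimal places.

P = D₁/(r−g) ⇒ g = r − D₁/P = 0.098 − 50,900.00/731,851.41 = 0.028450

2.85%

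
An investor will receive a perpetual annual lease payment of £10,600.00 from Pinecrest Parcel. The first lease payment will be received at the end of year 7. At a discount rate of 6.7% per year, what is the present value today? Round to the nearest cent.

£107212.28

Value at end of year 6: C / r = £10,600.00 / 0.067 = £158,208.9552
Discount to today: PV = £158,208.9552 / (1 + 0.067)^6 = £158,208.9552 / 1.475661 = £107,212.28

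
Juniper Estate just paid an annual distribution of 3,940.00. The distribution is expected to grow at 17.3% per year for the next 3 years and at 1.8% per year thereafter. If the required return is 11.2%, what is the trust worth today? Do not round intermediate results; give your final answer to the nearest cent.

63248.51

D_1 = 4621.62000
D_2 = 5421.16026
D_3 = 6359.02098
Terminal value at year 3: TV = D_3×(1+g_2)/(r−g_2) = 6473.48336/0.094 = 68866.84428
P_0 = D_1/(1+r)^1 + D_2/(1+r)^2 + D_3/(1+r)^3 + TV/(1+r)^3
    = 4156.13309 + 4384.12241 + 4624.61833 + 50083.63258 = 63248.50641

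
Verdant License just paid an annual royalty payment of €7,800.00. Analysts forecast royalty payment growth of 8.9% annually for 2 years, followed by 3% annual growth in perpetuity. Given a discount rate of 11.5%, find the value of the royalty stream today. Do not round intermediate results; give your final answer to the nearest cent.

D_1 = 8494.20000
D_2 = 9250.18380
Terminal value at year 2: TV = D_2×(1+g_2)/(r−g_2) = 9527.68931/0.085 = 112090.46252
P_0 = D_1/(1+r)^1 + D_2/(1+r)^2 + TV/(1+r)^2
    = 7618.11659 + 7440.47441 + 90161.04287 = 105219.63387

€105219.63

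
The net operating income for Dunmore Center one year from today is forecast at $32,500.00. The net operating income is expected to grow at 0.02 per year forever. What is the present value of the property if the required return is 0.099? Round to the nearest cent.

Growing perpetuity: P = D₁ / (r − g) = $32,500.0000 / (0.099 − 0.02) = $411,392.41

$411392.41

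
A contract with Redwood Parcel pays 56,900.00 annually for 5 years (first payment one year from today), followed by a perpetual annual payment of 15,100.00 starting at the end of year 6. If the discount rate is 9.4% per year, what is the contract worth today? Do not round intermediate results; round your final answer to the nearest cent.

321552.20

PV of 5-year annuity: 56,900.00 × [1 − (1+0.094)^−5] / 0.094 = 219043.08019
Perpetuity value at year 5: 15,100.00 / 0.094 = 160638.29787
PV of perpetuity: 160638.29787 / (1+0.094)^5 = 102509.11491
Total PV = 219043.08019 + 102509.11491 = 321552.19509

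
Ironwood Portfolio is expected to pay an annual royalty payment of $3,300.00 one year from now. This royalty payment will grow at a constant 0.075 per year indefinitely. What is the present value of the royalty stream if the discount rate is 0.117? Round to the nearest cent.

Growing perpetuity: P = D₁ / (r − g) = $3,300.0000 / (0.117 − 0.075) = $78,571.43

$78571.43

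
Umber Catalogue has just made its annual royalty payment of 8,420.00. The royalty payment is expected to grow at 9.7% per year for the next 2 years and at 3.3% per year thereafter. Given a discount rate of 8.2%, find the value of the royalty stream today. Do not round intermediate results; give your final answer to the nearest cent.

199654.91

D_1 = 9236.74000
D_2 = 10132.70378
Terminal value at year 2: TV = D_2×(1+g_2)/(r−g_2) = 10467.08300/0.049 = 213613.93887
P_0 = D_1/(1+r)^1 + D_2/(1+r)^2 + TV/(1+r)^2
    = 8536.72828 + 8655.07479 + 182463.10734 = 199654.91041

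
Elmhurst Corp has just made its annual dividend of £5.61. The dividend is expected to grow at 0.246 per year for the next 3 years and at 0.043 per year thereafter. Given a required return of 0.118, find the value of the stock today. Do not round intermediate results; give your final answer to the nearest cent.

D_1 = 6.99006
D_2 = 8.70961
D_3 = 10.85218
Terminal value at year 3: TV = D_3×(1+g_2)/(r−g_2) = 11.31882/0.075 = 150.91765
P_0 = D_1/(1+r)^1 + D_2/(1+r)^2 + D_3/(1+r)^3 + TV/(1+r)^3
    = 6.25229 + 6.96812 + 7.76590 + 107.99773 = 128.98403

£128.98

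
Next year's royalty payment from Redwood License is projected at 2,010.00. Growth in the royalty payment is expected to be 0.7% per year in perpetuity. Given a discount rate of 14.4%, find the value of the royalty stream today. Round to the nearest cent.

14671.53

Growing perpetuity: P = D₁ / (r − g) = 2,010.0000 / (0.144 − 0.007) = 14,671.53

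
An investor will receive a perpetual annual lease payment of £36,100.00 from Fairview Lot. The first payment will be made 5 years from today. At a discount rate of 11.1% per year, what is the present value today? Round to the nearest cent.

Value at end of year 4: C / r = £36,100.00 / 0.111 = £325,225.2252
Discount to today: PV = £325,225.2252 / (1 + 0.111)^4 = £325,225.2252 / 1.523548 = £213,465.64

£213465.64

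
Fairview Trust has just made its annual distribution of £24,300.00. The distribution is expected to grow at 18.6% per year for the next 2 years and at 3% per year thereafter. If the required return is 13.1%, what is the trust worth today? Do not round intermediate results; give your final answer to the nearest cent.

D_1 = 28819.80000
D_2 = 34180.28280
Terminal value at year 2: TV = D_2×(1+g_2)/(r−g_2) = 35205.69128/0.101 = 348571.20083
P_0 = D_1/(1+r)^1 + D_2/(1+r)^2 + TV/(1+r)^2
    = 25481.69761 + 26720.86063 + 272499.86580 = 324702.42404

£324702.42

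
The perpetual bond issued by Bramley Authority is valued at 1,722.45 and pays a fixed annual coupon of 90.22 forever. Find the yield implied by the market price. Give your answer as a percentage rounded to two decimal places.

P = C/r ⇒ r = C/P = 90.22/1,722.45 = 0.052379

5.24%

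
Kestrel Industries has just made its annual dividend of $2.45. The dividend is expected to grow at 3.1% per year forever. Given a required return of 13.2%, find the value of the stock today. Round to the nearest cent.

$25.01

D₁ = D₀ × (1 + g) = $2.45 × 1.031 = $2.5260
Growing perpetuity: P = D₁ / (r − g) = $2.5260 / (0.132 − 0.031) = $25.01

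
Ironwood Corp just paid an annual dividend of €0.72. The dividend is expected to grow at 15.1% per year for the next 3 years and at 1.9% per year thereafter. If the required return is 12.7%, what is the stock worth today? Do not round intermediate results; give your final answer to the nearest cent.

D_1 = 0.82872
D_2 = 0.95386
D_3 = 1.09789
Terminal value at year 3: TV = D_3×(1+g_2)/(r−g_2) = 1.11875/0.108 = 10.35879
P_0 = D_1/(1+r)^1 + D_2/(1+r)^2 + D_3/(1+r)^3 + TV/(1+r)^3
    = 0.73533 + 0.75099 + 0.76698 + 7.23664 = 9.48995

€9.49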